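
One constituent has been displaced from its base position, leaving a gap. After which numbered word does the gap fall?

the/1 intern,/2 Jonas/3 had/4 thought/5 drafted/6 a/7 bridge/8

5

The displaced element is "the intern" (word 2).
It is linked across 1 clause boundary (Ø).
It functions as the subject of "drafted", so the gap sits immediately after word 5 ("thought").
Base order: Jonas had thought the intern drafted a bridge.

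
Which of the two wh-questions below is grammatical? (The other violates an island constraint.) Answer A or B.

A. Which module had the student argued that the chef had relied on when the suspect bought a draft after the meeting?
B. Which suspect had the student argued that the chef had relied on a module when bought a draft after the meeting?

A

In B, the wh-phrase is extracted from inside an adjunct island (introduced by "when"), which blocks movement.
In A, the extraction path crosses only that-complement boundaries, which are transparent.
So A is grammatical.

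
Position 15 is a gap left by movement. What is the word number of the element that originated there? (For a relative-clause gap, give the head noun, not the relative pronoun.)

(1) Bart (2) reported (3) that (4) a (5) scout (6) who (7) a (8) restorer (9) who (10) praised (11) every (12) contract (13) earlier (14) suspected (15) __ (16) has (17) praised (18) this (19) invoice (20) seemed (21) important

The gap at 15 is the subject of "praised", inside a relative clause.
The relative pronoun is "who" (word 6); it is bound by the head noun immediately before it.
Its filler is the head noun "scout", at word 5.

5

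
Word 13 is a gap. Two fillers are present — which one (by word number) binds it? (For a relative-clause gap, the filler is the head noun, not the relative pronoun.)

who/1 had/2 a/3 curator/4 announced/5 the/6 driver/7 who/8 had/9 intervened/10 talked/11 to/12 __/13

The marked gap is the object of the preposition "to" of "talked".
Its filler is the fronted wh-phrase "who", at word 1.
(The other dependency links word 7 to a gap after word 8.)

1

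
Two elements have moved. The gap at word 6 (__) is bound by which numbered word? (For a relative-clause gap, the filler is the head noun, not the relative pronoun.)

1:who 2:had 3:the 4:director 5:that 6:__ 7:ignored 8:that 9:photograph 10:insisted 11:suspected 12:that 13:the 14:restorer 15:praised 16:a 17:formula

The marked gap is inside the relative clause, the subject of "ignored".
Its filler is the head noun "director" (via "that"), at word 4.
(The other dependency links word 1 to a gap after word 10.)

4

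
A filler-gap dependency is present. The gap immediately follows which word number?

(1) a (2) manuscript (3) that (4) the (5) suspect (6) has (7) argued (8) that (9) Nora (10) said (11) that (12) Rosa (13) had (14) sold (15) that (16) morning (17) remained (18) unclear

14

The displaced element is "a manuscript" (word 2).
It is linked across 2 clause boundaries (that → that).
It functions as the direct object of "sold", so the gap sits immediately after word 14 ("sold").
Base order: The suspect has argued that Nora said that Rosa had sold a manuscript that morning.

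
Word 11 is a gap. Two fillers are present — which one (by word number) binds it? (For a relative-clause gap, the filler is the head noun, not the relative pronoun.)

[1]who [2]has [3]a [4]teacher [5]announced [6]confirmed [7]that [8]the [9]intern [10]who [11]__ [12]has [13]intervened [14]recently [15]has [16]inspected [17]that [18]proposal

The marked gap is inside the relative clause, the subject of "intervened".
Its filler is the head noun "intern" (via "who"), at word 9.
(The other dependency links word 1 to a gap after word 5.)

9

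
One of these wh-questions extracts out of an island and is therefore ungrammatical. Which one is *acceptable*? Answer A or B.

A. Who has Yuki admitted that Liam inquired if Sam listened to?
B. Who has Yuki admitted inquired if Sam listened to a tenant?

B

In A, the wh-phrase is extracted from inside a wh-island (introduced by "if"), which blocks movement.
In B, the extraction path crosses only that-complement boundaries, which are transparent.
So B is grammatical.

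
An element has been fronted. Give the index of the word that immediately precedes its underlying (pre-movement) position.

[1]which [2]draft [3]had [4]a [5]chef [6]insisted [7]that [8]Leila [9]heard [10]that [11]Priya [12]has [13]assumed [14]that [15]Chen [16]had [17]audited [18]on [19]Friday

17

The displaced element is "which draft" (word 2).
It is linked across 3 clause boundaries (that → that → that).
It functions as the direct object of "audited", so the gap sits immediately after word 17 ("audited").
Base order: A chef had insisted that Leila heard that Priya has assumed that Chen had audited which draft on Friday.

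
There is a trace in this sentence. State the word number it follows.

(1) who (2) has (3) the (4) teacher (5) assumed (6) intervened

The displaced element is "who" (word 1).
It is linked across 1 clause boundary (Ø).
It functions as the subject of "intervened", so the gap sits immediately after word 5 ("assumed").
Base order: The teacher has assumed that who intervened.

5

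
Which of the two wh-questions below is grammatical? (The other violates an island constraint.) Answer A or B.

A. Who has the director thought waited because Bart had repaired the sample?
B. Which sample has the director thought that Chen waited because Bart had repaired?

A

In B, the wh-phrase is extracted from inside an adjunct island (introduced by "because"), which blocks movement.
In A, the extraction path crosses only that-complement boundaries, which are transparent.
So A is grammatical.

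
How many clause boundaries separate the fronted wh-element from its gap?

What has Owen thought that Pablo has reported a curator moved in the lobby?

2

"what" is extracted from the object of "moved".
Boundaries crossed, outermost first: [that], [Ø] — 2 in total.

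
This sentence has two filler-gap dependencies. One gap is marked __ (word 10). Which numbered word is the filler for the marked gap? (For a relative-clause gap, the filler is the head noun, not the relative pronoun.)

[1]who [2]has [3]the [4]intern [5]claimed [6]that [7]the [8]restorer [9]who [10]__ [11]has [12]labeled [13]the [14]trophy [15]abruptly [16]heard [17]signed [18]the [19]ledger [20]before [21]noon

8

The marked gap is inside the relative clause, the subject of "labeled".
Its filler is the head noun "restorer" (via "who"), at word 8.
(The other dependency links word 1 to a gap after word 16.)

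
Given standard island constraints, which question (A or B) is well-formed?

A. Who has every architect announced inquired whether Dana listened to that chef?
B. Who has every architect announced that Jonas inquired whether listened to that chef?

A

In B, the wh-phrase is extracted from inside a wh-island (introduced by "whether"), which blocks movement.
In A, the extraction path crosses only that-complement boundaries, which are transparent.
So A is grammatical.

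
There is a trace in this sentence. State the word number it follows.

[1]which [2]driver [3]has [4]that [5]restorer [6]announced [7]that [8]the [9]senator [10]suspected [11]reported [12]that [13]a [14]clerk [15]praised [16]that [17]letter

10

The displaced element is "which driver" (word 2).
It is linked across 2 clause boundaries (that → Ø).
It functions as the subject of "reported", so the gap sits immediately after word 10 ("suspected").
Base order: That restorer has announced that the senator suspected that which driver reported that a clerk praised that letter.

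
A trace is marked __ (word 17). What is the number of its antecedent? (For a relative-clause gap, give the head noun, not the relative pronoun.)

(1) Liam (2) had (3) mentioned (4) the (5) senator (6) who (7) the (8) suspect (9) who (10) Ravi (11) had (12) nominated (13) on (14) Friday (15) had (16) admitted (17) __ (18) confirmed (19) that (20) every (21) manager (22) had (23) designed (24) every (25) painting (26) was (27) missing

The gap at 17 is the subject of "confirmed", inside a relative clause.
The relative pronoun is "who" (word 6); it is bound by the head noun immediately before it.
Its filler is the head noun "senator", at word 5.

5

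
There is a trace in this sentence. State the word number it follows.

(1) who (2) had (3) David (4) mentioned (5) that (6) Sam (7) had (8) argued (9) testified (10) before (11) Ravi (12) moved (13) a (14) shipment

8

The displaced element is "who" (word 1).
It is linked across 2 clause boundaries (that → Ø).
It functions as the subject of "testified", so the gap sits immediately after word 8 ("argued").
Base order: David had mentioned that Sam had argued who testified before Ravi moved a shipment.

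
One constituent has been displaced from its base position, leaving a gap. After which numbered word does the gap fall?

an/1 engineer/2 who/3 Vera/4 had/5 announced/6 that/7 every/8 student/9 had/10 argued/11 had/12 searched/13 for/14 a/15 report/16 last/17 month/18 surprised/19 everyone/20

The displaced element is "an engineer" (word 2).
It is linked across 2 clause boundaries (that → Ø).
It functions as the subject of "searched", so the gap sits immediately after word 11 ("argued").
Base order: Vera had announced that every student had argued that an engineer had searched for a report last month.

11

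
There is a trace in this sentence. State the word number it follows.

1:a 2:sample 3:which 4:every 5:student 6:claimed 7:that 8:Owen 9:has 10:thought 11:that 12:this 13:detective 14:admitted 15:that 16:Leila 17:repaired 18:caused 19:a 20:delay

The displaced element is "a sample" (word 2).
It is linked across 3 clause boundaries (that → that → that).
It functions as the direct object of "repaired", so the gap sits immediately after word 17 ("repaired").
Base order: Every student claimed that Owen has thought that this detective admitted that Leila repaired a sample.

17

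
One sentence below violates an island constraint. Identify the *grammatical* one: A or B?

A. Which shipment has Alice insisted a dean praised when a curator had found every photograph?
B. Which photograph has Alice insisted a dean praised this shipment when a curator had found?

In B, the wh-phrase is extracted from inside an adjunct island (introduced by "when"), which blocks movement.
In A, the extraction path crosses only that-complement boundaries, which are transparent.
So A is grammatical.

A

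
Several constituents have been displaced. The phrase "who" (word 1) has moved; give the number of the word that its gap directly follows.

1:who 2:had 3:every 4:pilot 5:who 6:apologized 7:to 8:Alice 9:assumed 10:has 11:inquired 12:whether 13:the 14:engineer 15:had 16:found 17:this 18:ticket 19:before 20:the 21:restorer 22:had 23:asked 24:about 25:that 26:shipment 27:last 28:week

The displaced element is "who" (word 1).
It is linked across 1 clause boundary (Ø).
It functions as the subject of "inquired", so the gap sits immediately after word 9 ("assumed").
Base order: Every pilot who apologized to Alice had assumed that who has inquired whether the engineer had found this ticket before the restorer had asked about that shipment last week.

9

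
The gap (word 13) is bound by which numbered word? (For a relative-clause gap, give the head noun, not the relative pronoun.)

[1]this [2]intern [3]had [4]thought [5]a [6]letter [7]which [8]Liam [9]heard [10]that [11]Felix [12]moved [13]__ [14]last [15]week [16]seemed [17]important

The gap at 13 is the object of "moved", inside a relative clause.
The relative pronoun is "which" (word 7); it is bound by the head noun immediately before it.
Its filler is the head noun "letter", at word 6.

6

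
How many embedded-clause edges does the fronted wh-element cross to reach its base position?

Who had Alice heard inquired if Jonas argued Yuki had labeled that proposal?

1

"who" is extracted from the subject of "inquired".
Boundaries crossed, outermost first: [Ø] — 1 in total.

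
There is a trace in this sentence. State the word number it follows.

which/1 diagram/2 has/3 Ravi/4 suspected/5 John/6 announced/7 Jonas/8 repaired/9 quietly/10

9

The displaced element is "which diagram" (word 2).
It is linked across 2 clause boundaries (Ø → Ø).
It functions as the direct object of "repaired", so the gap sits immediately after word 9 ("repaired").
Base order: Ravi has suspected John announced Jonas repaired which diagram quietly.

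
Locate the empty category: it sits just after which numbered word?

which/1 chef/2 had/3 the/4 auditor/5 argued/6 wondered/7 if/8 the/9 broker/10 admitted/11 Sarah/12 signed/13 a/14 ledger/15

6

The displaced element is "which chef" (word 2).
It is linked across 1 clause boundary (Ø).
It functions as the subject of "wondered", so the gap sits immediately after word 6 ("argued").
Base order: The auditor had argued that which chef wondered if the broker admitted Sarah signed a ledger.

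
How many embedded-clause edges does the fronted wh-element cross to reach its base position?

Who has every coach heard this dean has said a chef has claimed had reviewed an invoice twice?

"who" is extracted from the subject of "reviewed".
Boundaries crossed, outermost first: [Ø], [Ø], [Ø] — 3 in total.

3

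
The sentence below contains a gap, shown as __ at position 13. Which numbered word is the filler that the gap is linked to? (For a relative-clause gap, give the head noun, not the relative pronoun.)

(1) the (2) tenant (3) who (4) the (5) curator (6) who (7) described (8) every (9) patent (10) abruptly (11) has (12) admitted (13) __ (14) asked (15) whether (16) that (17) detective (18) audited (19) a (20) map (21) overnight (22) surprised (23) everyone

The gap at 13 is the subject of "asked", inside a relative clause.
The relative pronoun is "who" (word 3); it is bound by the head noun immediately before it.
Its filler is the head noun "tenant", at word 2.

2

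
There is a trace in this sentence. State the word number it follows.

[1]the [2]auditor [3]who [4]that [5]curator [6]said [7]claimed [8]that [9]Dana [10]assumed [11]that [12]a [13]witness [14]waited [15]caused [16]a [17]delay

6

The displaced element is "the auditor" (word 2).
It is linked across 1 clause boundary (Ø).
It functions as the subject of "claimed", so the gap sits immediately after word 6 ("said").
Base order: That curator said the auditor claimed that Dana assumed that a witness waited.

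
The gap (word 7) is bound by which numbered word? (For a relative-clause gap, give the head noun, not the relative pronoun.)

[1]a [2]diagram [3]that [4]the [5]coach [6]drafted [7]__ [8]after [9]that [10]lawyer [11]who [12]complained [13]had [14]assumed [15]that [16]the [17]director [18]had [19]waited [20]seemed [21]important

2

The gap at 7 is the object of "drafted", inside a relative clause.
The relative pronoun is "that" (word 3); it is bound by the head noun immediately before it.
Its filler is the head noun "diagram", at word 2.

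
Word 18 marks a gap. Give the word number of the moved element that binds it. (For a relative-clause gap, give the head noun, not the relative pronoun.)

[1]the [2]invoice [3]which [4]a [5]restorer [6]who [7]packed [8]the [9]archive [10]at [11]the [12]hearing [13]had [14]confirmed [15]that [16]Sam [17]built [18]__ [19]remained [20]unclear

2

The gap at 18 is the object of "built", inside a relative clause.
The relative pronoun is "which" (word 3); it is bound by the head noun immediately before it.
Its filler is the head noun "invoice", at word 2.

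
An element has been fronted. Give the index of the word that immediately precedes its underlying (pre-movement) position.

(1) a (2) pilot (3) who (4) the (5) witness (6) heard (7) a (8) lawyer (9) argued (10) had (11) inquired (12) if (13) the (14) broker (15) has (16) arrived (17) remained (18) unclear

9

The displaced element is "a pilot" (word 2).
It is linked across 2 clause boundaries (Ø → Ø).
It functions as the subject of "inquired", so the gap sits immediately after word 9 ("argued").
Base order: The witness heard a lawyer argued a pilot had inquired if the broker has arrived.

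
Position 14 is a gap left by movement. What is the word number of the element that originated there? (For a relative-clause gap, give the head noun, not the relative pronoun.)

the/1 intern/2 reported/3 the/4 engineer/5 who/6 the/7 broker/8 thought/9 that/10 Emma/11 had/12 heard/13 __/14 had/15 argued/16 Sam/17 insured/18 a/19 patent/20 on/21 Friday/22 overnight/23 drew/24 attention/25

5

The gap at 14 is the subject of "argued", inside a relative clause.
The relative pronoun is "who" (word 6); it is bound by the head noun immediately before it.
Its filler is the head noun "engineer", at word 5.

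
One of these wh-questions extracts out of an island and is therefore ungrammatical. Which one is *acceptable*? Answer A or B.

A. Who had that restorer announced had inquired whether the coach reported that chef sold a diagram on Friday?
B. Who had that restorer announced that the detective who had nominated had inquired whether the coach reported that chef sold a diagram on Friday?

A

In B, the wh-phrase is extracted from inside a complex-NP island (relative clause) (introduced by "who"), which blocks movement.
In A, the extraction path crosses only that-complement boundaries, which are transparent.
So A is grammatical.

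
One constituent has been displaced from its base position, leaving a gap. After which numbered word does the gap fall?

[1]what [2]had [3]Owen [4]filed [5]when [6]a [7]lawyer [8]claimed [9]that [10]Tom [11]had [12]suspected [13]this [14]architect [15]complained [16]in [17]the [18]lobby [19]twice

The displaced element is "what" (word 1).
It functions as the direct object of "filed", so the gap sits immediately after word 4 ("filed").
Base order: Owen had filed what when a lawyer claimed that Tom had suspected this architect complained in the lobby twice.

4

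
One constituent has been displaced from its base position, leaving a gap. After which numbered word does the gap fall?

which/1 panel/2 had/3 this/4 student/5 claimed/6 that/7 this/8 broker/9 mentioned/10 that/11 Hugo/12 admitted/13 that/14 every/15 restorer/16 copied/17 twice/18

17

The displaced element is "which panel" (word 2).
It is linked across 3 clause boundaries (that → that → that).
It functions as the direct object of "copied", so the gap sits immediately after word 17 ("copied").
Base order: This student had claimed that this broker mentioned that Hugo admitted that every restorer copied which panel twice.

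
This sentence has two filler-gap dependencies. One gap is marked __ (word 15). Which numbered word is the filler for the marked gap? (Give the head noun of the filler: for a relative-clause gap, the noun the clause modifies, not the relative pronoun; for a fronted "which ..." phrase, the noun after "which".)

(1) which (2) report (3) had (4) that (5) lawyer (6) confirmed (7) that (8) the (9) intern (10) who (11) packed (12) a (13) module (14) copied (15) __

The marked gap is the direct object of "copied".
Its filler is the fronted wh-phrase "which report", at word 2.
(The other dependency links word 9 to a gap after word 10.)

2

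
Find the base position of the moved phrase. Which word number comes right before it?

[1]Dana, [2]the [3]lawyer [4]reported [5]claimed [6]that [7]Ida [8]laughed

The displaced element is "Dana" (word 1).
It is linked across 1 clause boundary (Ø).
It functions as the subject of "claimed", so the gap sits immediately after word 4 ("reported").
Base order: The lawyer reported Dana claimed that Ida laughed.

4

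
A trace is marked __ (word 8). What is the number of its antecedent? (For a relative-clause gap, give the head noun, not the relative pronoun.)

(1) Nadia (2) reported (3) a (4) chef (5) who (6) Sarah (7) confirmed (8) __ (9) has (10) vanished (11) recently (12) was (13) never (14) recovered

4

The gap at 8 is the subject of "vanished", inside a relative clause.
The relative pronoun is "who" (word 5); it is bound by the head noun immediately before it.
Its filler is the head noun "chef", at word 4.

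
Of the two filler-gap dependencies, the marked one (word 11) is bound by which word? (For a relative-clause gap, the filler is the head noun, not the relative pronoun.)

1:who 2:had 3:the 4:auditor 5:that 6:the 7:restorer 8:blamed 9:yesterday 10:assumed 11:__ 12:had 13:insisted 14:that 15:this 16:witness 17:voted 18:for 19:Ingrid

The marked gap is the subject of "insisted".
Its filler is the fronted wh-phrase "who", at word 1.
(The other dependency links word 4 to a gap after word 8.)

1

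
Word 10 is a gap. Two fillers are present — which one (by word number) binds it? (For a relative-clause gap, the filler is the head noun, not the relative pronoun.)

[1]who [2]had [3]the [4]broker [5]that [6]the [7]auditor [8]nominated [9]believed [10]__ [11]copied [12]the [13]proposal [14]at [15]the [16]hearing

The marked gap is the subject of "copied".
Its filler is the fronted wh-phrase "who", at word 1.
(The other dependency links word 4 to a gap after word 8.)

1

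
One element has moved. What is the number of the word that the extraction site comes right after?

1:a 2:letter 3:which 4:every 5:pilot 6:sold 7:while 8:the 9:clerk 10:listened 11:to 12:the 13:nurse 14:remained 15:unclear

6

The displaced element is "a letter" (word 2).
It functions as the direct object of "sold", so the gap sits immediately after word 6 ("sold").
Base order: Every pilot sold a letter while the clerk listened to the nurse.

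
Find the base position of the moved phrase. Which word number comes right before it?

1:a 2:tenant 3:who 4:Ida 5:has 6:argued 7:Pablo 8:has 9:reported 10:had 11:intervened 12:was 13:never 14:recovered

9

The displaced element is "a tenant" (word 2).
It is linked across 2 clause boundaries (Ø → Ø).
It functions as the subject of "intervened", so the gap sits immediately after word 9 ("reported").
Base order: Ida has argued Pablo has reported that a tenant had intervened.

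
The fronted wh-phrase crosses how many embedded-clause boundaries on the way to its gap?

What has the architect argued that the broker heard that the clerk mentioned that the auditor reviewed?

"what" is extracted from the object of "reviewed".
Boundaries crossed, outermost first: [that], [that], [that] — 3 in total.

3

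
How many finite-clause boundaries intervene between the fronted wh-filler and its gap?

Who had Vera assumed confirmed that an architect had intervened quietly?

"who" is extracted from the subject of "confirmed".
Boundaries crossed, outermost first: [Ø] — 1 in total.

1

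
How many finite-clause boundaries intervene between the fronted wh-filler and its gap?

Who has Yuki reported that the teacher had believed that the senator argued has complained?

3

"who" is extracted from the subject of "complained".
Boundaries crossed, outermost first: [that], [that], [Ø] — 3 in total.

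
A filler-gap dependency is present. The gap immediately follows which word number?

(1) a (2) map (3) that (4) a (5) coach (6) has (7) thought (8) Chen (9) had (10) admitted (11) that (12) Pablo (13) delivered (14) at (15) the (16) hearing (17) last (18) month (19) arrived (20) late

13

The displaced element is "a map" (word 2).
It is linked across 2 clause boundaries (Ø → that).
It functions as the direct object of "delivered", so the gap sits immediately after word 13 ("delivered").
Base order: A coach has thought Chen had admitted that Pablo delivered a map at the hearing last month.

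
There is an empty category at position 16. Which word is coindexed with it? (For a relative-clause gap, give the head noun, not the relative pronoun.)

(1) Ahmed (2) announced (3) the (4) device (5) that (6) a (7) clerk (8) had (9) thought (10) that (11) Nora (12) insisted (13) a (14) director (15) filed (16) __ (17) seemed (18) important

4

The gap at 16 is the object of "filed", inside a relative clause.
The relative pronoun is "that" (word 5); it is bound by the head noun immediately before it.
Its filler is the head noun "device", at word 4.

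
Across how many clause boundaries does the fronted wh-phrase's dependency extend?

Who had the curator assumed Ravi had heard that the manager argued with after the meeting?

"who" is extracted from the PP object of "argued".
Boundaries crossed, outermost first: [Ø], [that] — 2 in total.

2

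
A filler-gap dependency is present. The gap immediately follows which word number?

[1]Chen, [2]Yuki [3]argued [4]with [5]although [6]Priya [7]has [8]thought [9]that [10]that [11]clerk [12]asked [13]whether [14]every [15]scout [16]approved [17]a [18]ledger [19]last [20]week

4

The displaced element is "Chen" (word 1).
It functions as the object of the preposition "with" of "argued", so the gap sits immediately after word 4 ("with").
Base order: Yuki argued with Chen although Priya has thought that that clerk asked whether every scout approved a ledger last week.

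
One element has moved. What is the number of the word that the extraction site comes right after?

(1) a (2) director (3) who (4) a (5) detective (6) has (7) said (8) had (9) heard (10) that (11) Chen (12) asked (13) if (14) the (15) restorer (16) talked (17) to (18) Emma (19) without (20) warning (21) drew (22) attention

7

The displaced element is "a director" (word 2).
It is linked across 1 clause boundary (Ø).
It functions as the subject of "heard", so the gap sits immediately after word 7 ("said").
Base order: A detective has said that a director had heard that Chen asked if the restorer talked to Emma without warning.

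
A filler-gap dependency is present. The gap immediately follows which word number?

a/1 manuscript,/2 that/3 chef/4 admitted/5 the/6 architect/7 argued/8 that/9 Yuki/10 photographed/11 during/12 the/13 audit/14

11

The displaced element is "a manuscript" (word 2).
It is linked across 2 clause boundaries (Ø → that).
It functions as the direct object of "photographed", so the gap sits immediately after word 11 ("photographed").
Base order: That chef admitted the architect argued that Yuki photographed a manuscript during the audit.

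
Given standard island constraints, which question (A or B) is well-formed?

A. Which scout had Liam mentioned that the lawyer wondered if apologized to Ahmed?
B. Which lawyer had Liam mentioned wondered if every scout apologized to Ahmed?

In A, the wh-phrase is extracted from inside a wh-island (introduced by "if"), which blocks movement.
In B, the extraction path crosses only that-complement boundaries, which are transparent.
So B is grammatical.

B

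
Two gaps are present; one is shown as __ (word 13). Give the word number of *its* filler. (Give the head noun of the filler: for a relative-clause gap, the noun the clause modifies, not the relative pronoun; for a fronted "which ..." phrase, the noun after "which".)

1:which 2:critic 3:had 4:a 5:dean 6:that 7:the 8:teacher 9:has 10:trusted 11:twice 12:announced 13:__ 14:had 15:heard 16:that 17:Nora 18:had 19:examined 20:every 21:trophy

2

The marked gap is the subject of "heard".
Its filler is the fronted wh-phrase "which critic", at word 2.
(The other dependency links word 5 to a gap after word 10.)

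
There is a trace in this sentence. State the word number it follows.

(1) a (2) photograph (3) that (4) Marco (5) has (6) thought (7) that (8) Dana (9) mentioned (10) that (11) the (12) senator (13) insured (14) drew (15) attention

The displaced element is "a photograph" (word 2).
It is linked across 2 clause boundaries (that → that).
It functions as the direct object of "insured", so the gap sits immediately after word 13 ("insured").
Base order: Marco has thought that Dana mentioned that the senator insured a photograph.

13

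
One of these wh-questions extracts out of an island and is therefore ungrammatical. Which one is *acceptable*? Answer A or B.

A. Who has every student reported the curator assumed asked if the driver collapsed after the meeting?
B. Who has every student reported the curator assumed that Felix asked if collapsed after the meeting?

A

In B, the wh-phrase is extracted from inside a wh-island (introduced by "if"), which blocks movement.
In A, the extraction path crosses only that-complement boundaries, which are transparent.
So A is grammatical.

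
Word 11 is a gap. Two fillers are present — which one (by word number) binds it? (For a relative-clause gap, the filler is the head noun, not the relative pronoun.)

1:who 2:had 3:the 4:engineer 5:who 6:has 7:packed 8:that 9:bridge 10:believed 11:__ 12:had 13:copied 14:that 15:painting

The marked gap is the subject of "copied".
Its filler is the fronted wh-phrase "who", at word 1.
(The other dependency links word 4 to a gap after word 5.)

1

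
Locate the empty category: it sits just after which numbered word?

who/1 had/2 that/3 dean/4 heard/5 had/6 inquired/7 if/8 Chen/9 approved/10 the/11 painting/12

5

The displaced element is "who" (word 1).
It is linked across 1 clause boundary (Ø).
It functions as the subject of "inquired", so the gap sits immediately after word 5 ("heard").
Base order: That dean had heard who had inquired if Chen approved the painting.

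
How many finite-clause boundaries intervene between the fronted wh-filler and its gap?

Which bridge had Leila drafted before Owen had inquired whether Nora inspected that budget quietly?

"which bridge" originates inside the matrix clause — no clause boundary is crossed.

0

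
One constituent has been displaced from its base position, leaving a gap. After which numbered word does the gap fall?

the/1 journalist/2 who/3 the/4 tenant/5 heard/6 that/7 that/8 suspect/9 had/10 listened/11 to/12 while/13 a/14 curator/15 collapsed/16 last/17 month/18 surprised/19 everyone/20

The displaced element is "the journalist" (word 2).
It is linked across 1 clause boundary (that).
It functions as the object of the preposition "to" of "listened", so the gap sits immediately after word 12 ("to").
Base order: The tenant heard that that suspect had listened to the journalist while a curator collapsed last month.

12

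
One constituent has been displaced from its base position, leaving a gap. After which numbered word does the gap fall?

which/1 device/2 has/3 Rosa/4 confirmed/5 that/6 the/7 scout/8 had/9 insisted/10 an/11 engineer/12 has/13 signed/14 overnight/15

14

The displaced element is "which device" (word 2).
It is linked across 2 clause boundaries (that → Ø).
It functions as the direct object of "signed", so the gap sits immediately after word 14 ("signed").
Base order: Rosa has confirmed that the scout had insisted an engineer has signed which device overnight.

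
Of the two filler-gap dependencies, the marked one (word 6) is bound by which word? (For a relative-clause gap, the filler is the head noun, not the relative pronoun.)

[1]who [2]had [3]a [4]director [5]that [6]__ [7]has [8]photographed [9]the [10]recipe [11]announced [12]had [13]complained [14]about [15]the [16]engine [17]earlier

4

The marked gap is inside the relative clause, the subject of "photographed".
Its filler is the head noun "director" (via "that"), at word 4.
(The other dependency links word 1 to a gap after word 11.)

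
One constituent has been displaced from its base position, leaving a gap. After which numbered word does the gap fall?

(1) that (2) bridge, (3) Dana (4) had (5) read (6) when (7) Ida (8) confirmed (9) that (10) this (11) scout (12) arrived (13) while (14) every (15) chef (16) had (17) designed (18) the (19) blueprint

The displaced element is "that bridge" (word 2).
It functions as the direct object of "read", so the gap sits immediately after word 5 ("read").
Base order: Dana had read that bridge when Ida confirmed that this scout arrived while every chef had designed the blueprint.

5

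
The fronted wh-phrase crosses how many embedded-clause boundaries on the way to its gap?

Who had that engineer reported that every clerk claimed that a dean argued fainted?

"who" is extracted from the subject of "fainted".
Boundaries crossed, outermost first: [that], [that], [Ø] — 3 in total.

3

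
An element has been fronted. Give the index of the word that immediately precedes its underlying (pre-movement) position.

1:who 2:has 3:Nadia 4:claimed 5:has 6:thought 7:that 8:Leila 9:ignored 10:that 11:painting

4

The displaced element is "who" (word 1).
It is linked across 1 clause boundary (Ø).
It functions as the subject of "thought", so the gap sits immediately after word 4 ("claimed").
Base order: Nadia has claimed that who has thought that Leila ignored that painting.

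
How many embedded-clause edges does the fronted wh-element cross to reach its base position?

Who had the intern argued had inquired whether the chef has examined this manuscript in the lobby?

"who" is extracted from the subject of "inquired".
Boundaries crossed, outermost first: [Ø] — 1 in total.

1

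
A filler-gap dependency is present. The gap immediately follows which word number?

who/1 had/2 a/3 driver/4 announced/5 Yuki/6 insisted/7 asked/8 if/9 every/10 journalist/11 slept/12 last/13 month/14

The displaced element is "who" (word 1).
It is linked across 2 clause boundaries (Ø → Ø).
It functions as the subject of "asked", so the gap sits immediately after word 7 ("insisted").
Base order: A driver had announced Yuki insisted who asked if every journalist slept last month.

7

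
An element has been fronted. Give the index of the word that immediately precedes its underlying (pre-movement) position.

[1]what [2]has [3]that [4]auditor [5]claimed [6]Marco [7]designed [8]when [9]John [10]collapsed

The displaced element is "what" (word 1).
It is linked across 1 clause boundary (Ø).
It functions as the direct object of "designed", so the gap sits immediately after word 7 ("designed").
Base order: That auditor has claimed Marco designed what when John collapsed.

7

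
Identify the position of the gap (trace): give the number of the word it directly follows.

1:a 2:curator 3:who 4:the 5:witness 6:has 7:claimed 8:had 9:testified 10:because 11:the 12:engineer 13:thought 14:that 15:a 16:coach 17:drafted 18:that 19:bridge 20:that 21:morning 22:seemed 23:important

The displaced element is "a curator" (word 2).
It is linked across 1 clause boundary (Ø).
It functions as the subject of "testified", so the gap sits immediately after word 7 ("claimed").
Base order: The witness has claimed that a curator had testified because the engineer thought that a coach drafted that bridge that morning.

7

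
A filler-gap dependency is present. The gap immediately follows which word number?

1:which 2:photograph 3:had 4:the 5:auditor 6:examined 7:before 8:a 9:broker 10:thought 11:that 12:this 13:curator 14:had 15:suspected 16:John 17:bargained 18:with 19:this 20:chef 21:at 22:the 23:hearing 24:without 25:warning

6

The displaced element is "which photograph" (word 2).
It functions as the direct object of "examined", so the gap sits immediately after word 6 ("examined").
Base order: The auditor had examined which photograph before a broker thought that this curator had suspected John bargained with this chef at the hearing without warning.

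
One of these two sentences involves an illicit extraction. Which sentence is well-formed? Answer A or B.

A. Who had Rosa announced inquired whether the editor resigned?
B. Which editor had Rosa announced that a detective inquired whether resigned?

In B, the wh-phrase is extracted from inside a wh-island (introduced by "whether"), which blocks movement.
In A, the extraction path crosses only that-complement boundaries, which are transparent.
So A is grammatical.

A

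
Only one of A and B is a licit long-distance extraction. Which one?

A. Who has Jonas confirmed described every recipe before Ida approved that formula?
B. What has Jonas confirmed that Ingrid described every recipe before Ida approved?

A

In B, the wh-phrase is extracted from inside an adjunct island (introduced by "before"), which blocks movement.
In A, the extraction path crosses only that-complement boundaries, which are transparent.
So A is grammatical.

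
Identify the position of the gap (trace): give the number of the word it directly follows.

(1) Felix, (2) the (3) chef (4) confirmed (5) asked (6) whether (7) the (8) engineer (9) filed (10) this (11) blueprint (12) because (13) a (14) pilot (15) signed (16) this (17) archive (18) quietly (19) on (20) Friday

4

The displaced element is "Felix" (word 1).
It is linked across 1 clause boundary (Ø).
It functions as the subject of "asked", so the gap sits immediately after word 4 ("confirmed").
Base order: The chef confirmed that Felix asked whether the engineer filed this blueprint because a pilot signed this archive quietly on Friday.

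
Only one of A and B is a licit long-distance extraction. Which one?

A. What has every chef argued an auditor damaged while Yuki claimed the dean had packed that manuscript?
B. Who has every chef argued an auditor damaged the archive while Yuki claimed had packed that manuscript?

In B, the wh-phrase is extracted from inside an adjunct island (introduced by "while"), which blocks movement.
In A, the extraction path crosses only that-complement boundaries, which are transparent.
So A is grammatical.

A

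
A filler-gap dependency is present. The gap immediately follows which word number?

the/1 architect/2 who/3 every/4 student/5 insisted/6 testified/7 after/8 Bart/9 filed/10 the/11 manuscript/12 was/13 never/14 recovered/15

6

The displaced element is "the architect" (word 2).
It is linked across 1 clause boundary (Ø).
It functions as the subject of "testified", so the gap sits immediately after word 6 ("insisted").
Base order: Every student insisted that the architect testified after Bart filed the manuscript.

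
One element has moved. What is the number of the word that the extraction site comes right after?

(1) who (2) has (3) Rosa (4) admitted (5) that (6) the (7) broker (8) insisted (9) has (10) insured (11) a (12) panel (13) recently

8

The displaced element is "who" (word 1).
It is linked across 2 clause boundaries (that → Ø).
It functions as the subject of "insured", so the gap sits immediately after word 8 ("insisted").
Base order: Rosa has admitted that the broker insisted who has insured a panel recently.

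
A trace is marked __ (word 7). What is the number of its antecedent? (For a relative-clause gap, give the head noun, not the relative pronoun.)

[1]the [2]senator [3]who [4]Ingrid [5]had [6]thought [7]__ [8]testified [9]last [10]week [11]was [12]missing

The gap at 7 is the subject of "testified", inside a relative clause.
The relative pronoun is "who" (word 3); it is bound by the head noun immediately before it.
Its filler is the head noun "senator", at word 2.

2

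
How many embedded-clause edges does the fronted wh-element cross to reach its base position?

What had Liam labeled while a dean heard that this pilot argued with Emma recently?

0

"what" originates inside the matrix clause — no clause boundary is crossed.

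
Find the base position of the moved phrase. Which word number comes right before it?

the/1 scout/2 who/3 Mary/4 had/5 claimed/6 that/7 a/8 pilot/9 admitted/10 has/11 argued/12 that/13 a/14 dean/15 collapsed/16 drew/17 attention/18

10

The displaced element is "the scout" (word 2).
It is linked across 2 clause boundaries (that → Ø).
It functions as the subject of "argued", so the gap sits immediately after word 10 ("admitted").
Base order: Mary had claimed that a pilot admitted that the scout has argued that a dean collapsed.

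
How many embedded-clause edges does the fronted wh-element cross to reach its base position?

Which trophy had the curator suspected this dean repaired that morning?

1

"which trophy" is extracted from the object of "repaired".
Boundaries crossed, outermost first: [Ø] — 1 in total.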